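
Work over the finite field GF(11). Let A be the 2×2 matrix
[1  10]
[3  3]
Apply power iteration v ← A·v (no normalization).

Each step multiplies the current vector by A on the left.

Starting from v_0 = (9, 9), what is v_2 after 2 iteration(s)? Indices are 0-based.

v_0 = (9, 9).
v_1 = A·v_0 = (0, 10).
v_2 = A·v_1 = (1, 8).

v_2 = (1, 8)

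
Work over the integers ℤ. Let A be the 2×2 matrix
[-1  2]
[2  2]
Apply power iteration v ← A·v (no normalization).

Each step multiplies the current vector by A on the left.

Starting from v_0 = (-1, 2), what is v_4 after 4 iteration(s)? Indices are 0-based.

v_4 = (23, 110)

v_0 = (-1, 2).
v_1 = A·v_0 = (5, 2).
v_2 = A·v_1 = (-1, 14).
v_3 = A·v_2 = (29, 26).
v_4 = A·v_3 = (23, 110).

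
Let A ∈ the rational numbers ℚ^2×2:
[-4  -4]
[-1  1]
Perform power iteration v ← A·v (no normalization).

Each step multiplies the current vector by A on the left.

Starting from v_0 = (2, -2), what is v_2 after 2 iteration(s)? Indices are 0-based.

v_0 = (2, -2).
v_1 = A·v_0 = (0, -4).
v_2 = A·v_1 = (16, -4).

v_2 = (16, -4)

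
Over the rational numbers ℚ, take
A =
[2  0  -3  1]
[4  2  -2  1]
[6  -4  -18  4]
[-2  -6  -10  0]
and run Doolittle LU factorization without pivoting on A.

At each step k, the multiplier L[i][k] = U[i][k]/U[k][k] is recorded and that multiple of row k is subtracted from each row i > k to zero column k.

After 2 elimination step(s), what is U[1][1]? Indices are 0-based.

k=0: U[0][0]=2
  eliminate (1,0): mult=2, new row 1: (0, 2, 4, -1); set L[1][0]=2
  eliminate (2,0): mult=3, new row 2: (0, -4, -9, 1); set L[2][0]=3
  eliminate (3,0): mult=-1, new row 3: (0, -6, -13, 1); set L[3][0]=-1
k=1: U[1][1]=2
  eliminate (2,1): mult=-2, new row 2: (0, 0, -1, -1); set L[2][1]=-2
  eliminate (3,1): mult=-3, new row 3: (0, 0, -1, -2); set L[3][1]=-3

U[1][1] = 2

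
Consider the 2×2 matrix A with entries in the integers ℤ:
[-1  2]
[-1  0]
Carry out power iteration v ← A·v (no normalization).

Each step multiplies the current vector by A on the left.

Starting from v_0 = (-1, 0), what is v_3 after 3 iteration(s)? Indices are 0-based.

v_0 = (-1, 0).
v_1 = A·v_0 = (1, 1).
v_2 = A·v_1 = (1, -1).
v_3 = A·v_2 = (-3, -1).

v_3 = (-3, -1)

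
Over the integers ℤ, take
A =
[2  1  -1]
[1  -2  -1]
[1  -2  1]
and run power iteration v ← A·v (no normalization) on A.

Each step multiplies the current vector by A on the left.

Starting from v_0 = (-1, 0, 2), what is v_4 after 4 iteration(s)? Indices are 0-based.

v_4 = (-58, 19, -3)

v_0 = (-1, 0, 2).
v_1 = A·v_0 = (-4, -3, 1).
v_2 = A·v_1 = (-12, 1, 3).
v_3 = A·v_2 = (-26, -17, -11).
v_4 = A·v_3 = (-58, 19, -3).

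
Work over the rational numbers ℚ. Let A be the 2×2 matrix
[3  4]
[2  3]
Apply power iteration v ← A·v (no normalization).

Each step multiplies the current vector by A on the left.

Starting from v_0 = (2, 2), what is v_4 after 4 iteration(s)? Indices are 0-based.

v_4 = (2786, 1970)

v_0 = (2, 2).
v_1 = A·v_0 = (14, 10).
v_2 = A·v_1 = (82, 58).
v_3 = A·v_2 = (478, 338).
v_4 = A·v_3 = (2786, 1970).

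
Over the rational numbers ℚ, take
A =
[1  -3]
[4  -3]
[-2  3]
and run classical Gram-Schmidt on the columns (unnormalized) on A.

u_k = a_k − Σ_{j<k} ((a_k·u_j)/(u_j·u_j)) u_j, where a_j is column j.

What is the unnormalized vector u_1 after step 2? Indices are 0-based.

u_1 = (-2, 1, 1)

Step 1: u_0 = a_0 = (1, 4, -2).
Step 2: u_1 = a_1 − (-1)·u_0 = (-2, 1, 1).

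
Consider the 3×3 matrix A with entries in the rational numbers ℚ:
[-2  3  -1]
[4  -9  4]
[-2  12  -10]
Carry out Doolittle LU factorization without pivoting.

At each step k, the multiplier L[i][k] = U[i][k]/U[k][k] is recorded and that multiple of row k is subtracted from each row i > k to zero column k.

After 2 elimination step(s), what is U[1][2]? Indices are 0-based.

U[1][2] = 2

k=0: U[0][0]=-2
  eliminate (1,0): mult=-2, new row 1: (0, -3, 2); set L[1][0]=-2
  eliminate (2,0): mult=1, new row 2: (0, 9, -9); set L[2][0]=1
k=1: U[1][1]=-3
  eliminate (2,1): mult=-3, new row 2: (0, 0, -3); set L[2][1]=-3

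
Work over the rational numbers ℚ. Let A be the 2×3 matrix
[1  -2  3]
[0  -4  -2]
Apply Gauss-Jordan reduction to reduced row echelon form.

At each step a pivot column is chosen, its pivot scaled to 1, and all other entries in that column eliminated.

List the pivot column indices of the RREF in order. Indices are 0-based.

step 1: normalize row 0 (÷1) = (1, -2, 3)
step 2: normalize row 1 (÷-4) = (0, 1, 1/2)
  row 0: subtract -2×row1 = (1, 0, 4)

pivot columns: 0, 1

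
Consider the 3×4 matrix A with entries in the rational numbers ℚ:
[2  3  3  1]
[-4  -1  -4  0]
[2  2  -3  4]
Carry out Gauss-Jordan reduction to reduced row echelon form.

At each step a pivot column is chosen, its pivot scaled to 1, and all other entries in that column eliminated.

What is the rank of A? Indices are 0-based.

step 1: normalize row 0 (÷2) = (1, 3/2, 3/2, 1/2)
  row 1: subtract -4×row0 = (0, 5, 2, 2)
  row 2: subtract 2×row0 = (0, -1, -6, 3)
step 2: normalize row 1 (÷5) = (0, 1, 2/5, 2/5)
  row 0: subtract 3/2×row1 = (1, 0, 9/10, -1/10)
  row 2: subtract -1×row1 = (0, 0, -28/5, 17/5)
step 3: normalize row 2 (÷-28/5) = (0, 0, 1, -17/28)
  row 0: subtract 9/10×row2 = (1, 0, 0, 25/56)
  row 1: subtract 2/5×row2 = (0, 1, 0, 9/14)

rank = 3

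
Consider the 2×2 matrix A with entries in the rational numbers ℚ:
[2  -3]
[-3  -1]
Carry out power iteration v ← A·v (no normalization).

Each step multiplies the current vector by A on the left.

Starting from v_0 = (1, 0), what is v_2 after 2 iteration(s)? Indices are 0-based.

v_0 = (1, 0).
v_1 = A·v_0 = (2, -3).
v_2 = A·v_1 = (13, -3).

v_2 = (13, -3)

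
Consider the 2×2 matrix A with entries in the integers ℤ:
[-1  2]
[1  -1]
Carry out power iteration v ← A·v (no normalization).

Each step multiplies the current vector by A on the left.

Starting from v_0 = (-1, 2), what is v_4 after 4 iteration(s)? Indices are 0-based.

v_4 = (-65, 46)

v_0 = (-1, 2).
v_1 = A·v_0 = (5, -3).
v_2 = A·v_1 = (-11, 8).
v_3 = A·v_2 = (27, -19).
v_4 = A·v_3 = (-65, 46).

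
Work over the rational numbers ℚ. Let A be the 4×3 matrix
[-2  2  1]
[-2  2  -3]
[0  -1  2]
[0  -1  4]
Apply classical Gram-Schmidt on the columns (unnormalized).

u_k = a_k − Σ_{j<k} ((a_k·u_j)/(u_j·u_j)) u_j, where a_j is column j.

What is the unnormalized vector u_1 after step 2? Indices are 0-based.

u_1 = (0, 0, -1, -1)

Step 1: u_0 = a_0 = (-2, -2, 0, 0).
Step 2: u_1 = a_1 − (-1)·u_0 = (0, 0, -1, -1).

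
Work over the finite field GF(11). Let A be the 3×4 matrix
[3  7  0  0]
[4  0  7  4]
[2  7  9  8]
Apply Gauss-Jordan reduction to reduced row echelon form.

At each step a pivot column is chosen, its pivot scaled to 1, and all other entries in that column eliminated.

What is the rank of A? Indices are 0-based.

step 1: normalize row 0 (÷3) = (1, 6, 0, 0)
  row 1: subtract 4×row0 = (0, 9, 7, 4)
  row 2: subtract 2×row0 = (0, 6, 9, 8)
step 2: normalize row 1 (÷9) = (0, 1, 2, 9)
  row 0: subtract 6×row1 = (1, 0, 10, 1)
  row 2: subtract 6×row1 = (0, 0, 8, 9)
step 3: normalize row 2 (÷8) = (0, 0, 1, 8)
  row 0: subtract 10×row2 = (1, 0, 0, 9)
  row 1: subtract 2×row2 = (0, 1, 0, 4)

rank = 3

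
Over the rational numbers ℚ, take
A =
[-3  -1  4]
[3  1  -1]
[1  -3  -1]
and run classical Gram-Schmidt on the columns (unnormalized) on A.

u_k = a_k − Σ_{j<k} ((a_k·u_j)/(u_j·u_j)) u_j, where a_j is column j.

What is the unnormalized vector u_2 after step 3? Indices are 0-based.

Step 1: u_0 = a_0 = (-3, 3, 1).
Step 2: u_1 = a_1 − (3/19)·u_0 = (-10/19, 10/19, -60/19).
Step 3: u_2 = a_2 − (-16/19)·u_0 − (1/20)·u_1 = (3/2, 3/2, 0).

u_2 = (3/2, 3/2, 0)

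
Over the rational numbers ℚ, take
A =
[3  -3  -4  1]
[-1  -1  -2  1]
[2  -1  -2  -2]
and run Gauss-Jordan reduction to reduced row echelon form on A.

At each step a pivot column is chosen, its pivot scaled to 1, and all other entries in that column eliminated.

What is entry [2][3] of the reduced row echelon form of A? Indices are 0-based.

M[2][3] = 2

pivot(0,0)=3: scale R0 → (1, -1, -4/3, 1/3)
  clear (1,0): R1 −= (-1)R0 → (0, -2, -10/3, 4/3)
  clear (2,0): R2 −= (2)R0 → (0, 1, 2/3, -8/3)
pivot(1,1)=-2: scale R1 → (0, 1, 5/3, -2/3)
  clear (0,1): R0 −= (-1)R1 → (1, 0, 1/3, -1/3)
  clear (2,1): R2 −= (1)R1 → (0, 0, -1, -2)
pivot(2,2)=-1: scale R2 → (0, 0, 1, 2)
  clear (0,2): R0 −= (1/3)R2 → (1, 0, 0, -1)
  clear (1,2): R1 −= (5/3)R2 → (0, 1, 0, -4)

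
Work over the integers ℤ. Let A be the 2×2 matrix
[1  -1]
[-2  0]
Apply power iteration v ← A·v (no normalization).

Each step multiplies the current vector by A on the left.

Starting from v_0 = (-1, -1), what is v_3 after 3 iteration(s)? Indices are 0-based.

v_0 = (-1, -1).
v_1 = A·v_0 = (0, 2).
v_2 = A·v_1 = (-2, 0).
v_3 = A·v_2 = (-2, 4).

v_3 = (-2, 4)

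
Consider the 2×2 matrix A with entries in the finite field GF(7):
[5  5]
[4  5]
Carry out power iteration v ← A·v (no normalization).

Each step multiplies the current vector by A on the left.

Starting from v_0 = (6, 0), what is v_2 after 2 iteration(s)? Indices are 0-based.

v_2 = (4, 2)

v_0 = (6, 0).
v_1 = A·v_0 = (2, 3).
v_2 = A·v_1 = (4, 2).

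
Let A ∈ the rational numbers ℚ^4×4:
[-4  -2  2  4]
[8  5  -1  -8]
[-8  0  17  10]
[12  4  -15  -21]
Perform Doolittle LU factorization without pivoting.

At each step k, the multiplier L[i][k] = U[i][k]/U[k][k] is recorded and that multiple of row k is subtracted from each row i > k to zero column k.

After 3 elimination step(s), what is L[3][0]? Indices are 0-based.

L[3][0] = -3

Step 1: pivot at (0,0) is -4.
  row1 ← row1 − (-2)·row0  ⇒  L[1][0]=-2, U row1=(0, 1, 3, 0)
  row2 ← row2 − (2)·row0  ⇒  L[2][0]=2, U row2=(0, 4, 13, 2)
  row3 ← row3 − (-3)·row0  ⇒  L[3][0]=-3, U row3=(0, -2, -9, -9)
Step 2: pivot at (1,1) is 1.
  row2 ← row2 − (4)·row1  ⇒  L[2][1]=4, U row2=(0, 0, 1, 2)
  row3 ← row3 − (-2)·row1  ⇒  L[3][1]=-2, U row3=(0, 0, -3, -9)
Step 3: pivot at (2,2) is 1.
  row3 ← row3 − (-3)·row2  ⇒  L[3][2]=-3, U row3=(0, 0, 0, -3)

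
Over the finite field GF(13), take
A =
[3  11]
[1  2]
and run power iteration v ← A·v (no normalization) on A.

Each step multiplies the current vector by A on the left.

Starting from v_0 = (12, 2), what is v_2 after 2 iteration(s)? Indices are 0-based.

v_2 = (12, 12)

v_0 = (12, 2).
v_1 = A·v_0 = (6, 3).
v_2 = A·v_1 = (12, 12).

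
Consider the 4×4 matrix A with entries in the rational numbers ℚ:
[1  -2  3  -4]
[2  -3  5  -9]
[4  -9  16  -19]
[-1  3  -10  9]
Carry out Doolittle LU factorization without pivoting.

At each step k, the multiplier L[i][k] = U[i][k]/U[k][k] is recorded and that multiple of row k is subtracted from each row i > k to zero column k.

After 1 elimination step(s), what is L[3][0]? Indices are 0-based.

L[3][0] = -1

Step 1: pivot at (0,0) is 1.
  row1 ← row1 − (2)·row0  ⇒  L[1][0]=2, U row1=(0, 1, -1, -1)
  row2 ← row2 − (4)·row0  ⇒  L[2][0]=4, U row2=(0, -1, 4, -3)
  row3 ← row3 − (-1)·row0  ⇒  L[3][0]=-1, U row3=(0, 1, -7, 5)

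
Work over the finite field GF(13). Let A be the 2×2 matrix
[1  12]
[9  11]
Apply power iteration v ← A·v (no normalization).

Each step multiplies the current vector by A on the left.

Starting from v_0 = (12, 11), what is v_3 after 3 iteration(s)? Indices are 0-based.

v_3 = (0, 3)

v_0 = (12, 11).
v_1 = A·v_0 = (1, 8).
v_2 = A·v_1 = (6, 6).
v_3 = A·v_2 = (0, 3).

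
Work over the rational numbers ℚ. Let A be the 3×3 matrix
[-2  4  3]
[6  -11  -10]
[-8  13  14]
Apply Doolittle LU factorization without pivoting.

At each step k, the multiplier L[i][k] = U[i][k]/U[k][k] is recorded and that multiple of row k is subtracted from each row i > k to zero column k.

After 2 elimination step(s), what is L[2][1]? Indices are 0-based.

Step 1: pivot at (0,0) is -2.
  row1 ← row1 − (-3)·row0  ⇒  L[1][0]=-3, U row1=(0, 1, -1)
  row2 ← row2 − (4)·row0  ⇒  L[2][0]=4, U row2=(0, -3, 2)
Step 2: pivot at (1,1) is 1.
  row2 ← row2 − (-3)·row1  ⇒  L[2][1]=-3, U row2=(0, 0, -1)

L[2][1] = -3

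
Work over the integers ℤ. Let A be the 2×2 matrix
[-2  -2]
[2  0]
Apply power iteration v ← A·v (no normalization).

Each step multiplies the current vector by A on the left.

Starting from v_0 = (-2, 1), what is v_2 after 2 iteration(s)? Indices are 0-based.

v_2 = (4, 4)

v_0 = (-2, 1).
v_1 = A·v_0 = (2, -4).
v_2 = A·v_1 = (4, 4).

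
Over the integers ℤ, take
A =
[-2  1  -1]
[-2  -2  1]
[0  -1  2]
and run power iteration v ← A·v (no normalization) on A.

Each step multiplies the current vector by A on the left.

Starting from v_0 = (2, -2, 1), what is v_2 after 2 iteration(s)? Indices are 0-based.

v_0 = (2, -2, 1).
v_1 = A·v_0 = (-7, 1, 4).
v_2 = A·v_1 = (11, 16, 7).

v_2 = (11, 16, 7)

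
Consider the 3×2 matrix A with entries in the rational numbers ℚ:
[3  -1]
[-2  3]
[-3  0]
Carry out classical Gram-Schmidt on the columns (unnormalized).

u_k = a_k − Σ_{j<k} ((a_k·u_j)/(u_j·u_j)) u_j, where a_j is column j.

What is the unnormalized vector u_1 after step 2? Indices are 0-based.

Step 1: u_0 = a_0 = (3, -2, -3).
Step 2: u_1 = a_1 − (-9/22)·u_0 = (5/22, 24/11, -27/22).

u_1 = (5/22, 24/11, -27/22)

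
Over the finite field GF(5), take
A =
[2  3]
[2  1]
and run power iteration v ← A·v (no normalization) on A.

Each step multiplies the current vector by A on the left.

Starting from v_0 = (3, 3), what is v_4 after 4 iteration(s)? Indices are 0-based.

v_0 = (3, 3).
v_1 = A·v_0 = (0, 4).
v_2 = A·v_1 = (2, 4).
v_3 = A·v_2 = (1, 3).
v_4 = A·v_3 = (1, 0).

v_4 = (1, 0)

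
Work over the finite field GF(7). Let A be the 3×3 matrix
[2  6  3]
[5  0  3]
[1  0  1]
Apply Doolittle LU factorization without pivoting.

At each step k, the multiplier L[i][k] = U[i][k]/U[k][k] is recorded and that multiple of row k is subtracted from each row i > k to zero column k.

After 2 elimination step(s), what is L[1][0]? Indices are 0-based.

k=0: U[0][0]=2
  eliminate (1,0): mult=6, new row 1: (0, 6, 6); set L[1][0]=6
  eliminate (2,0): mult=4, new row 2: (0, 4, 3); set L[2][0]=4
k=1: U[1][1]=6
  eliminate (2,1): mult=3, new row 2: (0, 0, 6); set L[2][1]=3

L[1][0] = 6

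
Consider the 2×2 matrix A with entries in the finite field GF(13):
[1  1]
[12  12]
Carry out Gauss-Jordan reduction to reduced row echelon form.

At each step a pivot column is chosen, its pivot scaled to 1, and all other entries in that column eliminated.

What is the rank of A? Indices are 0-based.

rank = 1

[1] R0 /= 1  ⇒  (1, 1)
     R1 -= 12·R0  ⇒  (0, 0)
column 1 empty below row 1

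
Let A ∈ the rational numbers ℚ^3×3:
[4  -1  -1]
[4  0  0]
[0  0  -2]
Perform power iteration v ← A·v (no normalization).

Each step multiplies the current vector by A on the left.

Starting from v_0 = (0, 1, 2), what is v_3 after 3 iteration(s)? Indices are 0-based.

v_0 = (0, 1, 2).
v_1 = A·v_0 = (-3, 0, -4).
v_2 = A·v_1 = (-8, -12, 8).
v_3 = A·v_2 = (-28, -32, -16).

v_3 = (-28, -32, -16)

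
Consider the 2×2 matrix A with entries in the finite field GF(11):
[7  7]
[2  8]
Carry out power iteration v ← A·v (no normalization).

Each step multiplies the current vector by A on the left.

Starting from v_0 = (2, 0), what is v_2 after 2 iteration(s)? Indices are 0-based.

v_0 = (2, 0).
v_1 = A·v_0 = (3, 4).
v_2 = A·v_1 = (5, 5).

v_2 = (5, 5)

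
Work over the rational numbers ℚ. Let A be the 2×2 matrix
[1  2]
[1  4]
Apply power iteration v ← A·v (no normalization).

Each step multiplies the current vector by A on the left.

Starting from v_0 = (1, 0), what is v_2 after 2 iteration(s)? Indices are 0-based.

v_0 = (1, 0).
v_1 = A·v_0 = (1, 1).
v_2 = A·v_1 = (3, 5).

v_2 = (3, 5)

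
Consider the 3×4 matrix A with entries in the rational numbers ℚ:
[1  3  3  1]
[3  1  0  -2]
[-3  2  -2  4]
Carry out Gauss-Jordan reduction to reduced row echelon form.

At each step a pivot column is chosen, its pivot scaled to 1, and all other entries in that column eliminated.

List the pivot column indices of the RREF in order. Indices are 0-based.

step 1: normalize row 0 (÷1) = (1, 3, 3, 1)
  row 1: subtract 3×row0 = (0, -8, -9, -5)
  row 2: subtract -3×row0 = (0, 11, 7, 7)
step 2: normalize row 1 (÷-8) = (0, 1, 9/8, 5/8)
  row 0: subtract 3×row1 = (1, 0, -3/8, -7/8)
  row 2: subtract 11×row1 = (0, 0, -43/8, 1/8)
step 3: normalize row 2 (÷-43/8) = (0, 0, 1, -1/43)
  row 0: subtract -3/8×row2 = (1, 0, 0, -38/43)
  row 1: subtract 9/8×row2 = (0, 1, 0, 28/43)

pivot columns: 0, 1, 2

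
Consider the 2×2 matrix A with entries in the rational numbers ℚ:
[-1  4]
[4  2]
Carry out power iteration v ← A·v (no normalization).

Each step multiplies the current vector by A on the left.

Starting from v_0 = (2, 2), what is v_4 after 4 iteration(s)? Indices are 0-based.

v_4 = (906, 1128)

v_0 = (2, 2).
v_1 = A·v_0 = (6, 12).
v_2 = A·v_1 = (42, 48).
v_3 = A·v_2 = (150, 264).
v_4 = A·v_3 = (906, 1128).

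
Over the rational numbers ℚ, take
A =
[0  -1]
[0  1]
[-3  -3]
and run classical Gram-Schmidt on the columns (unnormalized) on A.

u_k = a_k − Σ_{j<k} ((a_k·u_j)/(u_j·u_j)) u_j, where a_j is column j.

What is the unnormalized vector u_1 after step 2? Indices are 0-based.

Step 1: u_0 = a_0 = (0, 0, -3).
Step 2: u_1 = a_1 − (1)·u_0 = (-1, 1, 0).

u_1 = (-1, 1, 0)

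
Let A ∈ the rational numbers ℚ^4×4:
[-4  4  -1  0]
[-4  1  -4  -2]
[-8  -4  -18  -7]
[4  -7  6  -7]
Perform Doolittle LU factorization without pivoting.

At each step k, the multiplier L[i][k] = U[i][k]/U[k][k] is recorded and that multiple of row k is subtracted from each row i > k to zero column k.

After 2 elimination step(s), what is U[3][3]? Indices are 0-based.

U[3][3] = -5

k=0: U[0][0]=-4
  eliminate (1,0): mult=1, new row 1: (0, -3, -3, -2); set L[1][0]=1
  eliminate (2,0): mult=2, new row 2: (0, -12, -16, -7); set L[2][0]=2
  eliminate (3,0): mult=-1, new row 3: (0, -3, 5, -7); set L[3][0]=-1
k=1: U[1][1]=-3
  eliminate (2,1): mult=4, new row 2: (0, 0, -4, 1); set L[2][1]=4
  eliminate (3,1): mult=1, new row 3: (0, 0, 8, -5); set L[3][1]=1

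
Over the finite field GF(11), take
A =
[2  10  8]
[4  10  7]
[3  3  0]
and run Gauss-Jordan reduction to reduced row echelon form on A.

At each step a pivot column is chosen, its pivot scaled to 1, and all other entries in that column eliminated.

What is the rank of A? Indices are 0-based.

rank = 3

pivot(0,0)=2: scale R0 → (1, 5, 4)
  clear (1,0): R1 −= (4)R0 → (0, 1, 2)
  clear (2,0): R2 −= (3)R0 → (0, 10, 10)
pivot(1,1)=1: scale R1 → (0, 1, 2)
  clear (0,1): R0 −= (5)R1 → (1, 0, 5)
  clear (2,1): R2 −= (10)R1 → (0, 0, 1)
pivot(2,2)=1: scale R2 → (0, 0, 1)
  clear (0,2): R0 −= (5)R2 → (1, 0, 0)
  clear (1,2): R1 −= (2)R2 → (0, 1, 0)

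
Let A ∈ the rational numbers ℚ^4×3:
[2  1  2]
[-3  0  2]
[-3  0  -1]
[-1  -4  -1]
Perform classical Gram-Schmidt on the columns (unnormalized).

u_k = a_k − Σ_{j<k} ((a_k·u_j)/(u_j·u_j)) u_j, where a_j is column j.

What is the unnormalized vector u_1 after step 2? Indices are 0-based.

Step 1: u_0 = a_0 = (2, -3, -3, -1).
Step 2: u_1 = a_1 − (6/23)·u_0 = (11/23, 18/23, 18/23, -86/23).

u_1 = (11/23, 18/23, 18/23, -86/23)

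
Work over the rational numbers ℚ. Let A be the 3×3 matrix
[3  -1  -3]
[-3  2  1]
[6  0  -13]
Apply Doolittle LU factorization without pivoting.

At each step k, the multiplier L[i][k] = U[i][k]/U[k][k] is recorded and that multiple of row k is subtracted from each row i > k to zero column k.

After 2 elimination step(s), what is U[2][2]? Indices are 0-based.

U[2][2] = -3

k=0: U[0][0]=3
  eliminate (1,0): mult=-1, new row 1: (0, 1, -2); set L[1][0]=-1
  eliminate (2,0): mult=2, new row 2: (0, 2, -7); set L[2][0]=2
k=1: U[1][1]=1
  eliminate (2,1): mult=2, new row 2: (0, 0, -3); set L[2][1]=2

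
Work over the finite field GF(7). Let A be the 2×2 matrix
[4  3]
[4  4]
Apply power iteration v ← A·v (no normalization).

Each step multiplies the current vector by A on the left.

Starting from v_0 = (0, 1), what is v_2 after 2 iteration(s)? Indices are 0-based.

v_2 = (3, 0)

v_0 = (0, 1).
v_1 = A·v_0 = (3, 4).
v_2 = A·v_1 = (3, 0).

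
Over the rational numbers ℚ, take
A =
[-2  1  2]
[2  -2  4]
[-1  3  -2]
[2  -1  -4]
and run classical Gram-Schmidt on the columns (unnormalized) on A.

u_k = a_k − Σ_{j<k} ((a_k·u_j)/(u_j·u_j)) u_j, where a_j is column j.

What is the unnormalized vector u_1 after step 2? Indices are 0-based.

u_1 = (-9/13, -4/13, 28/13, 9/13)

Step 1: u_0 = a_0 = (-2, 2, -1, 2).
Step 2: u_1 = a_1 − (-11/13)·u_0 = (-9/13, -4/13, 28/13, 9/13).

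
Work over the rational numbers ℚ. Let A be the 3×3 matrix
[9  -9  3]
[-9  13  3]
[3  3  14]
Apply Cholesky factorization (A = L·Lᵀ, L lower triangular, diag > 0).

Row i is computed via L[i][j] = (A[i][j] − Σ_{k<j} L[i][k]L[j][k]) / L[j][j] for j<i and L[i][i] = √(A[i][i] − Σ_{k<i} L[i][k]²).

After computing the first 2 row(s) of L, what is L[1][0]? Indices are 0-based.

Step 1: L[0][0] = √(9) = 3.
  L[1][0] = (-9) / L[0][0] = -3.
Step 2: L[1][1] = √(4) = 2.

L[1][0] = -3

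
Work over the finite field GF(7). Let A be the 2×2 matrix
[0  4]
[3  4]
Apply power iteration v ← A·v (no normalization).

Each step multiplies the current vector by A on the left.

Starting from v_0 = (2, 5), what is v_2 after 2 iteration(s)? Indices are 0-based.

v_2 = (6, 3)

v_0 = (2, 5).
v_1 = A·v_0 = (6, 5).
v_2 = A·v_1 = (6, 3).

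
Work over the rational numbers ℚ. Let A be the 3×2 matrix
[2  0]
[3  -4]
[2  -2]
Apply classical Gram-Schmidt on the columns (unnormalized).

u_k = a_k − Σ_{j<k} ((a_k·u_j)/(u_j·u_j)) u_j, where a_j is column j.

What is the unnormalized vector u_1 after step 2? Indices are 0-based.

Step 1: u_0 = a_0 = (2, 3, 2).
Step 2: u_1 = a_1 − (-16/17)·u_0 = (32/17, -20/17, -2/17).

u_1 = (32/17, -20/17, -2/17)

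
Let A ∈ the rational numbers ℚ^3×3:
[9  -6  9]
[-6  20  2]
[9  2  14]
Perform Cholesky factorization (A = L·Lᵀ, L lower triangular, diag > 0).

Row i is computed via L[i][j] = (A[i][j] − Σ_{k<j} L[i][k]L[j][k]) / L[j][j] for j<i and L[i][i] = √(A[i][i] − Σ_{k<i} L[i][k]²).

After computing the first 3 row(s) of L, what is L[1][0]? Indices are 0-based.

L[1][0] = -2

Step 1: L[0][0] = √(9) = 3.
  L[1][0] = (-6) / L[0][0] = -2.
Step 2: L[1][1] = √(16) = 4.
  L[2][0] = (9) / L[0][0] = 3.
  L[2][1] = (8) / L[1][1] = 2.
Step 3: L[2][2] = √(1) = 1.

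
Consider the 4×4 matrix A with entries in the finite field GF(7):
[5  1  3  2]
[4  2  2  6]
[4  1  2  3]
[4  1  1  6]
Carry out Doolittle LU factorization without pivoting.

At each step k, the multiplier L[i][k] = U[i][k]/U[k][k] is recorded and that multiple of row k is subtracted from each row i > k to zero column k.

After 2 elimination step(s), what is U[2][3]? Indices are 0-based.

U[2][3] = 3

k=0: U[0][0]=5
  eliminate (1,0): mult=5, new row 1: (0, 4, 1, 3); set L[1][0]=5
  eliminate (2,0): mult=5, new row 2: (0, 3, 1, 0); set L[2][0]=5
  eliminate (3,0): mult=5, new row 3: (0, 3, 0, 3); set L[3][0]=5
k=1: U[1][1]=4
  eliminate (2,1): mult=6, new row 2: (0, 0, 2, 3); set L[2][1]=6
  eliminate (3,1): mult=6, new row 3: (0, 0, 1, 6); set L[3][1]=6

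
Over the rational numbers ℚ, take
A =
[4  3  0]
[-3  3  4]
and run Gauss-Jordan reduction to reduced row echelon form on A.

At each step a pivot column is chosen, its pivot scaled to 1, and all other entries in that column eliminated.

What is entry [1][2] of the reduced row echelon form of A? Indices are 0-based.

M[1][2] = 16/21

pivot(0,0)=4: scale R0 → (1, 3/4, 0)
  clear (1,0): R1 −= (-3)R0 → (0, 21/4, 4)
pivot(1,1)=21/4: scale R1 → (0, 1, 16/21)
  clear (0,1): R0 −= (3/4)R1 → (1, 0, -4/7)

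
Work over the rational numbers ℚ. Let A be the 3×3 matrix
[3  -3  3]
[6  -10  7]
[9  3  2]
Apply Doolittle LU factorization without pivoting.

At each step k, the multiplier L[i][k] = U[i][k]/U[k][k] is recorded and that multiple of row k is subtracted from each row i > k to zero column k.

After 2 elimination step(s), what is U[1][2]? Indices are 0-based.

U[1][2] = 1

[col 0] pivot 3
  R1 -= 2*R0 → (0, -4, 1)  (L[1][0] := 2)
  R2 -= 3*R0 → (0, 12, -7)  (L[2][0] := 3)
[col 1] pivot -4
  R2 -= -3*R1 → (0, 0, -4)  (L[2][1] := -3)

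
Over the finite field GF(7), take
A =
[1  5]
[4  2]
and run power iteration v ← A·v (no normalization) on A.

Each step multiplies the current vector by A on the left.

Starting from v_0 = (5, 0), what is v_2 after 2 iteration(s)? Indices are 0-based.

v_2 = (0, 4)

v_0 = (5, 0).
v_1 = A·v_0 = (5, 6).
v_2 = A·v_1 = (0, 4).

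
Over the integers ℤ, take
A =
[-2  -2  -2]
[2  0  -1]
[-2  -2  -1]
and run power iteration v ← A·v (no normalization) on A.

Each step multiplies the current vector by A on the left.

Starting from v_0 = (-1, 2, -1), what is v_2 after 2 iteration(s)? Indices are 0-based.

v_2 = (4, 1, 3)

v_0 = (-1, 2, -1).
v_1 = A·v_0 = (0, -1, -1).
v_2 = A·v_1 = (4, 1, 3).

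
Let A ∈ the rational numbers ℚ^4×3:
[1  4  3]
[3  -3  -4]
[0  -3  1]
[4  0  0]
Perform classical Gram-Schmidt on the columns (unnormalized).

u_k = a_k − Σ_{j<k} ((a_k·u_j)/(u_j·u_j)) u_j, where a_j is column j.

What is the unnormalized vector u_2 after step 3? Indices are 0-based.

Step 1: u_0 = a_0 = (1, 3, 0, 4).
Step 2: u_1 = a_1 − (-5/26)·u_0 = (109/26, -63/26, -3, 10/13).
Step 3: u_2 = a_2 − (-9/26)·u_0 − (501/859)·u_1 = (774/859, -1330/859, 2362/859, 804/859).

u_2 = (774/859, -1330/859, 2362/859, 804/859)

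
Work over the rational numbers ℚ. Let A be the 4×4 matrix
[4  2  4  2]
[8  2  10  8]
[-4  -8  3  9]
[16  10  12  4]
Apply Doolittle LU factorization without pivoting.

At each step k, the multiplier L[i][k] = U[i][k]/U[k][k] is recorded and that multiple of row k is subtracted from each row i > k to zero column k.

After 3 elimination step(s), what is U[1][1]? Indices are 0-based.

[col 0] pivot 4
  R1 -= 2*R0 → (0, -2, 2, 4)  (L[1][0] := 2)
  R2 -= -1*R0 → (0, -6, 7, 11)  (L[2][0] := -1)
  R3 -= 4*R0 → (0, 2, -4, -4)  (L[3][0] := 4)
[col 1] pivot -2
  R2 -= 3*R1 → (0, 0, 1, -1)  (L[2][1] := 3)
  R3 -= -1*R1 → (0, 0, -2, 0)  (L[3][1] := -1)
[col 2] pivot 1
  R3 -= -2*R2 → (0, 0, 0, -2)  (L[3][2] := -2)

U[1][1] = -2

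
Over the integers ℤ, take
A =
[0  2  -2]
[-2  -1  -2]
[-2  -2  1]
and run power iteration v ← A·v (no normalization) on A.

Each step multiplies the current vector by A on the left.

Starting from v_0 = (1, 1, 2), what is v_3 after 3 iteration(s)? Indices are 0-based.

v_3 = (-2, -27, 6)

v_0 = (1, 1, 2).
v_1 = A·v_0 = (-2, -7, -2).
v_2 = A·v_1 = (-10, 15, 16).
v_3 = A·v_2 = (-2, -27, 6).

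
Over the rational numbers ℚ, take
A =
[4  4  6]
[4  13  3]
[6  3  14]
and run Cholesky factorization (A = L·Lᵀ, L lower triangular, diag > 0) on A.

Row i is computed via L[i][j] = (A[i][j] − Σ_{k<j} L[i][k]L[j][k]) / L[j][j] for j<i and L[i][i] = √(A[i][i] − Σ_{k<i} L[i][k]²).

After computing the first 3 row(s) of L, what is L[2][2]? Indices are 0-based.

Step 1: L[0][0] = √(4) = 2.
  L[1][0] = (4) / L[0][0] = 2.
Step 2: L[1][1] = √(9) = 3.
  L[2][0] = (6) / L[0][0] = 3.
  L[2][1] = (-3) / L[1][1] = -1.
Step 3: L[2][2] = √(4) = 2.

L[2][2] = 2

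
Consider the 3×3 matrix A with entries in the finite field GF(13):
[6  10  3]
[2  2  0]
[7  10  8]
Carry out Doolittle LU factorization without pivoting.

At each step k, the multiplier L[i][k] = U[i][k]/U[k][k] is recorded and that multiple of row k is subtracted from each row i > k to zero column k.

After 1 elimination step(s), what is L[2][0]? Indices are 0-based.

L[2][0] = 12

Step 1: pivot at (0,0) is 6.
  row1 ← row1 − (9)·row0  ⇒  L[1][0]=9, U row1=(0, 3, 12)
  row2 ← row2 − (12)·row0  ⇒  L[2][0]=12, U row2=(0, 7, 11)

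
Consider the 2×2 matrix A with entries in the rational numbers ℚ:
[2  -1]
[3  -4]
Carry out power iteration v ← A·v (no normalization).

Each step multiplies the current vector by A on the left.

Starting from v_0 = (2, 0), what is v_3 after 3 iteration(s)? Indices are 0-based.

v_3 = (16, 54)

v_0 = (2, 0).
v_1 = A·v_0 = (4, 6).
v_2 = A·v_1 = (2, -12).
v_3 = A·v_2 = (16, 54).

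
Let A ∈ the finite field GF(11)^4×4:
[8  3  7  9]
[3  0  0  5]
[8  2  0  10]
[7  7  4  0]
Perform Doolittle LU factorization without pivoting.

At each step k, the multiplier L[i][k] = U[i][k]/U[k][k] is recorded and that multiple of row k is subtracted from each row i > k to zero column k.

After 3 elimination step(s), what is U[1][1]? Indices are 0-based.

Step 1: pivot at (0,0) is 8.
  row1 ← row1 − (10)·row0  ⇒  L[1][0]=10, U row1=(0, 3, 7, 3)
  row2 ← row2 − (1)·row0  ⇒  L[2][0]=1, U row2=(0, 10, 4, 1)
  row3 ← row3 − (5)·row0  ⇒  L[3][0]=5, U row3=(0, 3, 2, 10)
Step 2: pivot at (1,1) is 3.
  row2 ← row2 − (7)·row1  ⇒  L[2][1]=7, U row2=(0, 0, 10, 2)
  row3 ← row3 − (1)·row1  ⇒  L[3][1]=1, U row3=(0, 0, 6, 7)
Step 3: pivot at (2,2) is 10.
  row3 ← row3 − (5)·row2  ⇒  L[3][2]=5, U row3=(0, 0, 0, 8)

U[1][1] = 3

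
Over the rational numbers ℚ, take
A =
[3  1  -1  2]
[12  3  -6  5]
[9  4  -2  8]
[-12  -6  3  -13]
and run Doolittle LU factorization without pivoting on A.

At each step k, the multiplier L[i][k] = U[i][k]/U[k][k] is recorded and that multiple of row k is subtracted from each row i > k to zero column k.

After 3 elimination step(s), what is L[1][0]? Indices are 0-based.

L[1][0] = 4

[col 0] pivot 3
  R1 -= 4*R0 → (0, -1, -2, -3)  (L[1][0] := 4)
  R2 -= 3*R0 → (0, 1, 1, 2)  (L[2][0] := 3)
  R3 -= -4*R0 → (0, -2, -1, -5)  (L[3][0] := -4)
[col 1] pivot -1
  R2 -= -1*R1 → (0, 0, -1, -1)  (L[2][1] := -1)
  R3 -= 2*R1 → (0, 0, 3, 1)  (L[3][1] := 2)
[col 2] pivot -1
  R3 -= -3*R2 → (0, 0, 0, -2)  (L[3][2] := -3)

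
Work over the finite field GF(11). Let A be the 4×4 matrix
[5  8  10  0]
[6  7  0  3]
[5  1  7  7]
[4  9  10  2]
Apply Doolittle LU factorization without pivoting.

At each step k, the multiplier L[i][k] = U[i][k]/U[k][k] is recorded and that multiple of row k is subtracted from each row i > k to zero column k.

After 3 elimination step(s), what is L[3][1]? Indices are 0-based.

L[3][1] = 10

[col 0] pivot 5
  R1 -= 10*R0 → (0, 4, 10, 3)  (L[1][0] := 10)
  R2 -= 1*R0 → (0, 4, 8, 7)  (L[2][0] := 1)
  R3 -= 3*R0 → (0, 7, 2, 2)  (L[3][0] := 3)
[col 1] pivot 4
  R2 -= 1*R1 → (0, 0, 9, 4)  (L[2][1] := 1)
  R3 -= 10*R1 → (0, 0, 1, 5)  (L[3][1] := 10)
[col 2] pivot 9
  R3 -= 5*R2 → (0, 0, 0, 7)  (L[3][2] := 5)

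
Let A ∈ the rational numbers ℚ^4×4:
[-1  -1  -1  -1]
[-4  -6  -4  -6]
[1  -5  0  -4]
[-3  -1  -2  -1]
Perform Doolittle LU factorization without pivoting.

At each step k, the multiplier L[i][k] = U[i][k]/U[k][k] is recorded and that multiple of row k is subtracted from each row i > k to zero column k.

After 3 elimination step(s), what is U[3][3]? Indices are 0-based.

[col 0] pivot -1
  R1 -= 4*R0 → (0, -2, 0, -2)  (L[1][0] := 4)
  R2 -= -1*R0 → (0, -6, -1, -5)  (L[2][0] := -1)
  R3 -= 3*R0 → (0, 2, 1, 2)  (L[3][0] := 3)
[col 1] pivot -2
  R2 -= 3*R1 → (0, 0, -1, 1)  (L[2][1] := 3)
  R3 -= -1*R1 → (0, 0, 1, 0)  (L[3][1] := -1)
[col 2] pivot -1
  R3 -= -1*R2 → (0, 0, 0, 1)  (L[3][2] := -1)

U[3][3] = 1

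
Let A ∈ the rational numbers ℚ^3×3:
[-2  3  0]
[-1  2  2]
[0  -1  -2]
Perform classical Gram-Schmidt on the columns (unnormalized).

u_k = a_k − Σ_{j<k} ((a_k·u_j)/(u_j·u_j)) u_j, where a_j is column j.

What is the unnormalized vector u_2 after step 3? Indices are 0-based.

u_2 = (-1/3, 2/3, 1/3)

Step 1: u_0 = a_0 = (-2, -1, 0).
Step 2: u_1 = a_1 − (-8/5)·u_0 = (-1/5, 2/5, -1).
Step 3: u_2 = a_2 − (-2/5)·u_0 − (7/3)·u_1 = (-1/3, 2/3, 1/3).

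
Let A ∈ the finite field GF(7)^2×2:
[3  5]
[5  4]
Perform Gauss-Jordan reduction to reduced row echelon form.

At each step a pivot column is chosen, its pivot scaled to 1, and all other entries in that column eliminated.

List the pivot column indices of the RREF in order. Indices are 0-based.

pivot columns: 0, 1

pivot(0,0)=3: scale R0 → (1, 4)
  clear (1,0): R1 −= (5)R0 → (0, 5)
pivot(1,1)=5: scale R1 → (0, 1)
  clear (0,1): R0 −= (4)R1 → (1, 0)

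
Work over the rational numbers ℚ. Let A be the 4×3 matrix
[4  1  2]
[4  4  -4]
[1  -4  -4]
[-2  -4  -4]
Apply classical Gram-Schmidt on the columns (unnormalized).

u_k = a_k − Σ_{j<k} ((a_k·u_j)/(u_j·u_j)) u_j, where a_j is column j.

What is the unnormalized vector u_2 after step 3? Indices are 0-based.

Step 1: u_0 = a_0 = (4, 4, 1, -2).
Step 2: u_1 = a_1 − (24/37)·u_0 = (-59/37, 52/37, -172/37, -100/37).
Step 3: u_2 = a_2 − (-4/37)·u_0 − (762/1237)·u_1 = (4224/1237, -5484/1237, -1272/1237, -3156/1237).

u_2 = (4224/1237, -5484/1237, -1272/1237, -3156/1237)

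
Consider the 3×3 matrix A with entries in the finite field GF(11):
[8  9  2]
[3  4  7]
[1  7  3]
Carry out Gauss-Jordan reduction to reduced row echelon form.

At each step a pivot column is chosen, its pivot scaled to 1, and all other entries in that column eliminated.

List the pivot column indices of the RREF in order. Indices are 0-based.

pivot columns: 0, 1, 2

[1] R0 /= 8  ⇒  (1, 8, 3)
     R1 -= 3·R0  ⇒  (0, 2, 9)
     R2 -= 1·R0  ⇒  (0, 10, 0)
[2] R1 /= 2  ⇒  (0, 1, 10)
     R0 -= 8·R1  ⇒  (1, 0, 0)
     R2 -= 10·R1  ⇒  (0, 0, 10)
[3] R2 /= 10  ⇒  (0, 0, 1)
     R1 -= 10·R2  ⇒  (0, 1, 0)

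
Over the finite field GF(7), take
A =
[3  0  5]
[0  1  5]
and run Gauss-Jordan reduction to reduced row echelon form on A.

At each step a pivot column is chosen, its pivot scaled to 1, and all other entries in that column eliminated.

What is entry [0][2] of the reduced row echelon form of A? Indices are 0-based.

step 1: normalize row 0 (÷3) = (1, 0, 4)
step 2: normalize row 1 (÷1) = (0, 1, 5)

M[0][2] = 4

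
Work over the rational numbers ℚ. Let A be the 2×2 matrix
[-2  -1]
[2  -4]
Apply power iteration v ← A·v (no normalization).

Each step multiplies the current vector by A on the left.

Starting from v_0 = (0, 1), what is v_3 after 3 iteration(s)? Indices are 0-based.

v_0 = (0, 1).
v_1 = A·v_0 = (-1, -4).
v_2 = A·v_1 = (6, 14).
v_3 = A·v_2 = (-26, -44).

v_3 = (-26, -44)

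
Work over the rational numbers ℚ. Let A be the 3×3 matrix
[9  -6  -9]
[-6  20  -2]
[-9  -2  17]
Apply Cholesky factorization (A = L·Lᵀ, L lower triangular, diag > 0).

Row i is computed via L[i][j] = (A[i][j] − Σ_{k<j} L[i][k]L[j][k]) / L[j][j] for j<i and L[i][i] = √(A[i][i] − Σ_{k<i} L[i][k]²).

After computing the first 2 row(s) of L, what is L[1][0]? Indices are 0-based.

Step 1: L[0][0] = √(9) = 3.
  L[1][0] = (-6) / L[0][0] = -2.
Step 2: L[1][1] = √(16) = 4.

L[1][0] = -2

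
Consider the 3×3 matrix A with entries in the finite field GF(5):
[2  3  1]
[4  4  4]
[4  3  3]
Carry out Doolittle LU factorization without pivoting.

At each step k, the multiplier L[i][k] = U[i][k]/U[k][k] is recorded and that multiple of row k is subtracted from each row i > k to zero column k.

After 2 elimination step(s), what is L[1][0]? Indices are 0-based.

L[1][0] = 2

k=0: U[0][0]=2
  eliminate (1,0): mult=2, new row 1: (0, 3, 2); set L[1][0]=2
  eliminate (2,0): mult=2, new row 2: (0, 2, 1); set L[2][0]=2
k=1: U[1][1]=3
  eliminate (2,1): mult=4, new row 2: (0, 0, 3); set L[2][1]=4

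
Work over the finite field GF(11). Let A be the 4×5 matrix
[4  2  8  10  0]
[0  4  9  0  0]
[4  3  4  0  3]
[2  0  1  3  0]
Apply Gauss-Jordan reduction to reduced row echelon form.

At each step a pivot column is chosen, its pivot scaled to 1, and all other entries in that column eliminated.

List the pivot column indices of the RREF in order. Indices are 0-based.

step 1: normalize row 0 (÷4) = (1, 6, 2, 8, 0)
  row 2: subtract 4×row0 = (0, 1, 7, 1, 3)
  row 3: subtract 2×row0 = (0, 10, 8, 9, 0)
step 2: normalize row 1 (÷4) = (0, 1, 5, 0, 0)
  row 0: subtract 6×row1 = (1, 0, 5, 8, 0)
  row 2: subtract 1×row1 = (0, 0, 2, 1, 3)
  row 3: subtract 10×row1 = (0, 0, 2, 9, 0)
step 3: normalize row 2 (÷2) = (0, 0, 1, 6, 7)
  row 0: subtract 5×row2 = (1, 0, 0, 0, 9)
  row 1: subtract 5×row2 = (0, 1, 0, 3, 9)
  row 3: subtract 2×row2 = (0, 0, 0, 8, 8)
step 4: normalize row 3 (÷8) = (0, 0, 0, 1, 1)
  row 1: subtract 3×row3 = (0, 1, 0, 0, 6)
  row 2: subtract 6×row3 = (0, 0, 1, 0, 1)

pivot columns: 0, 1, 2, 3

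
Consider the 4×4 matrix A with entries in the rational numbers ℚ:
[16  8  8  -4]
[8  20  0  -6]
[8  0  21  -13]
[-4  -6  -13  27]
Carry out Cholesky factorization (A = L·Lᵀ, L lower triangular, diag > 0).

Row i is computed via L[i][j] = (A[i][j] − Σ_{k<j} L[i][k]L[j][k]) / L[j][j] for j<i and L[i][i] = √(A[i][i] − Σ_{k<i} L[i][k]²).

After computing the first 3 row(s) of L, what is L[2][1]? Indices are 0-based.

Step 1: L[0][0] = √(16) = 4.
  L[1][0] = (8) / L[0][0] = 2.
Step 2: L[1][1] = √(16) = 4.
  L[2][0] = (8) / L[0][0] = 2.
  L[2][1] = (-4) / L[1][1] = -1.
Step 3: L[2][2] = √(16) = 4.

L[2][1] = -1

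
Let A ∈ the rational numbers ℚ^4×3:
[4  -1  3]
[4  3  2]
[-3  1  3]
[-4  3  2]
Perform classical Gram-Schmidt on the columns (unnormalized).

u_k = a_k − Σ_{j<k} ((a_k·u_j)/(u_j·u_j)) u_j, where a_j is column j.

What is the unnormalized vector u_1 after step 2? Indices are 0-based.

Step 1: u_0 = a_0 = (4, 4, -3, -4).
Step 2: u_1 = a_1 − (-7/57)·u_0 = (-29/57, 199/57, 12/19, 143/57).

u_1 = (-29/57, 199/57, 12/19, 143/57)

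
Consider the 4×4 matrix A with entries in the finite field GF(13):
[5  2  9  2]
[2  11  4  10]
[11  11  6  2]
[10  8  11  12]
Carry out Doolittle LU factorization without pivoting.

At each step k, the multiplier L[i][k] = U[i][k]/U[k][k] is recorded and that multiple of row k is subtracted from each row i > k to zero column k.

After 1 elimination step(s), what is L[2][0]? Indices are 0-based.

k=0: U[0][0]=5
  eliminate (1,0): mult=3, new row 1: (0, 5, 3, 4); set L[1][0]=3
  eliminate (2,0): mult=10, new row 2: (0, 4, 7, 8); set L[2][0]=10
  eliminate (3,0): mult=2, new row 3: (0, 4, 6, 8); set L[3][0]=2

L[2][0] = 10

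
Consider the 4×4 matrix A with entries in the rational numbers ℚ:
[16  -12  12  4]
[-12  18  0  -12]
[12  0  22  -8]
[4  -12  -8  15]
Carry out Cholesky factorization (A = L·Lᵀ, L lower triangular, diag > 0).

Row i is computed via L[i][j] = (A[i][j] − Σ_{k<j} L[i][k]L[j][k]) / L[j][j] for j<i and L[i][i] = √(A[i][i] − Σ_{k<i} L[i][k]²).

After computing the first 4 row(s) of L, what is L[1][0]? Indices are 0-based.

Step 1: L[0][0] = √(16) = 4.
  L[1][0] = (-12) / L[0][0] = -3.
Step 2: L[1][1] = √(9) = 3.
  L[2][0] = (12) / L[0][0] = 3.
  L[2][1] = (9) / L[1][1] = 3.
Step 3: L[2][2] = √(4) = 2.
  L[3][0] = (4) / L[0][0] = 1.
  L[3][1] = (-9) / L[1][1] = -3.
  L[3][2] = (-2) / L[2][2] = -1.
Step 4: L[3][3] = √(4) = 2.

L[1][0] = -3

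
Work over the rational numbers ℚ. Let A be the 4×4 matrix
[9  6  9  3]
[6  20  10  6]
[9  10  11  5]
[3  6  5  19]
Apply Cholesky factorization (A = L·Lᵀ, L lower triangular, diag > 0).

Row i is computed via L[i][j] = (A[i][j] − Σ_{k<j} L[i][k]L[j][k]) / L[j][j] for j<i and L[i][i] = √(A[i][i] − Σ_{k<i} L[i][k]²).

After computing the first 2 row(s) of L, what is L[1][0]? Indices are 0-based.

L[1][0] = 2

Step 1: L[0][0] = √(9) = 3.
  L[1][0] = (6) / L[0][0] = 2.
Step 2: L[1][1] = √(16) = 4.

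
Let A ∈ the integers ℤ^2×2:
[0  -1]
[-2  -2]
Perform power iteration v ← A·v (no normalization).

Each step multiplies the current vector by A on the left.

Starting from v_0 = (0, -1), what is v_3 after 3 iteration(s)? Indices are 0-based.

v_0 = (0, -1).
v_1 = A·v_0 = (1, 2).
v_2 = A·v_1 = (-2, -6).
v_3 = A·v_2 = (6, 16).

v_3 = (6, 16)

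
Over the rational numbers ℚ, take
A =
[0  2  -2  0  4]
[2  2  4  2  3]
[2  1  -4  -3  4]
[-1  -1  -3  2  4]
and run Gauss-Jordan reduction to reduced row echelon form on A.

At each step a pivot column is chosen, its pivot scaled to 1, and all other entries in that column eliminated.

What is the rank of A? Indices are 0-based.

pivot(0,0): swap R0↔R1
pivot(0,0)=2: scale R0 → (1, 1, 2, 1, 3/2)
  clear (2,0): R2 −= (2)R0 → (0, -1, -8, -5, 1)
  clear (3,0): R3 −= (-1)R0 → (0, 0, -1, 3, 11/2)
pivot(1,1)=2: scale R1 → (0, 1, -1, 0, 2)
  clear (0,1): R0 −= (1)R1 → (1, 0, 3, 1, -1/2)
  clear (2,1): R2 −= (-1)R1 → (0, 0, -9, -5, 3)
pivot(2,2)=-9: scale R2 → (0, 0, 1, 5/9, -1/3)
  clear (0,2): R0 −= (3)R2 → (1, 0, 0, -2/3, 1/2)
  clear (1,2): R1 −= (-1)R2 → (0, 1, 0, 5/9, 5/3)
  clear (3,2): R3 −= (-1)R2 → (0, 0, 0, 32/9, 31/6)
pivot(3,3)=32/9: scale R3 → (0, 0, 0, 1, 93/64)
  clear (0,3): R0 −= (-2/3)R3 → (1, 0, 0, 0, 47/32)
  clear (1,3): R1 −= (5/9)R3 → (0, 1, 0, 0, 55/64)
  clear (2,3): R2 −= (5/9)R3 → (0, 0, 1, 0, -73/64)

rank = 4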